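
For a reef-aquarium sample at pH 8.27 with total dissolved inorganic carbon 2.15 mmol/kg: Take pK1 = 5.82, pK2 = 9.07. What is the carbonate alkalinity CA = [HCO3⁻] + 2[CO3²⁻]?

CA = 2.44 mmol/kg

CA = [HCO3⁻] + 2[CO3²⁻] = (α₁ + 2α₂)·DIC
At pH 8.27: [H⁺]/K1 = 10^-2.45 = 0.0035481, K2/[H⁺] = 10^-0.80 = 0.15849
α₁ = 1/(1 + 0.0035481 + 0.15849) = 1/1.1620 = 0.8606; α₂ = α₁·K2/[H⁺] = 0.1364
α₁ + 2α₂ = 1.1333
CA = 1.1333 × 2.15 = 2.44 mmol/kg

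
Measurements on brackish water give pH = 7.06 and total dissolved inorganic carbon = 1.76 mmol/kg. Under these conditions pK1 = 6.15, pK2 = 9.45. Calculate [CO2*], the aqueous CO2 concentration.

[CO2*] = 0.192 mmol/kg

α₀ = 1 / (1 + K1/[H⁺] + K1K2/[H⁺]²) = 1 / (1 + 10^+0.91 + 10^-1.48)
   = 1 / (1 + 8.1283 + 0.033113) = 1/9.1614 = 0.1092
[CO2*] = α₀ × DIC = 0.1092 × 1.76 = 0.192 mmol/kg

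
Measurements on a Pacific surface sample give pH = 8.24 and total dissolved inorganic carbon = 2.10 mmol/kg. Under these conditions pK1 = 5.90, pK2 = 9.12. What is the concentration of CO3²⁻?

α₂ = 1 / (1 + [H⁺]/K2 + [H⁺]²/(K1K2)) = 1 / (1 + 10^+0.88 + 10^-1.46)
   = 1 / (1 + 7.5858 + 0.034674) = 1/8.6204 = 0.1160
[CO3²⁻] = α₂ × DIC = 0.1160 × 2.10 = 0.244 mmol/kg

[CO3²⁻] = 0.244 mmol/kg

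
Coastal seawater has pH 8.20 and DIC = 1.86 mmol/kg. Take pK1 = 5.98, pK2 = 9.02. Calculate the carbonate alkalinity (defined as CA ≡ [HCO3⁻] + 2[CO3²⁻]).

CA = 2.09 mmol/kg

CA = [HCO3⁻] + 2[CO3²⁻] = (α₁ + 2α₂)·DIC
At pH 8.20: [H⁺]/K1 = 10^-2.22 = 0.0060256, K2/[H⁺] = 10^-0.82 = 0.15136
α₁ = 1/(1 + 0.0060256 + 0.15136) = 1/1.1574 = 0.8640; α₂ = α₁·K2/[H⁺] = 0.1308
α₁ + 2α₂ = 1.1256
CA = 1.1256 × 1.86 = 2.09 mmol/kg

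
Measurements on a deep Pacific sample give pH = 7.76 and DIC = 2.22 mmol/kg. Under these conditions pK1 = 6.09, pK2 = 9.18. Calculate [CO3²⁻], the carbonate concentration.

[CO3²⁻] = 0.0797 mmol/kg

α₂ = 1 / (1 + [H⁺]/K2 + [H⁺]²/(K1K2)) = 1 / (1 + 10^+1.42 + 10^-0.25)
   = 1 / (1 + 26.303 + 0.56234) = 1/27.865 = 0.03589
[CO3²⁻] = α₂ × DIC = 0.03589 × 2.22 = 0.0797 mmol/kg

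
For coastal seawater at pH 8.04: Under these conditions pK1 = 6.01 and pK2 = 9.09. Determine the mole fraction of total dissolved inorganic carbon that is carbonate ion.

α₂ = 1 / (1 + [H⁺]/K2 + [H⁺]²/(K1K2)) = 1 / (1 + 10^+1.05 + 10^-0.98)
   = 1 / (1 + 11.220 + 0.10471) = 1/12.325 = 0.08114

α₂ = 0.0811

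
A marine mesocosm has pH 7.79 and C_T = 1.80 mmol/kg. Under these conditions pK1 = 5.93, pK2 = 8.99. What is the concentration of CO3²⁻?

[CO3²⁻] = 0.105 mmol/kg

α₂ = 1 / (1 + [H⁺]/K2 + [H⁺]²/(K1K2)) = 1 / (1 + 10^+1.20 + 10^-0.66)
   = 1 / (1 + 15.849 + 0.21878) = 1/17.068 = 0.05859
[CO3²⁻] = α₂ × DIC = 0.05859 × 1.80 = 0.105 mmol/kg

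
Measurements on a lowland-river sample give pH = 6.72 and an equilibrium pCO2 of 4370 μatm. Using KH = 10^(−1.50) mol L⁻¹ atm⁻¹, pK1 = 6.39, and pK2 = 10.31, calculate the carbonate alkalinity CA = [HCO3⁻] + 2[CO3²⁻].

[CO2*] = KH · pCO2 = 10^(−1.50) × 4370×10^-6 = 1.382×10^-4 mol/L
α₀ = 1/(1 + K1/[H⁺] + K1K2/[H⁺]²) = 1/(1 + 10^+0.33 + 10^-3.26) = 0.3186
DIC = [CO2*]/α₀ = 1.382×10^-4 / 0.3186 = 0.4337 mmol/L
CA = (α₁ + 2α₂)·DIC = (0.6812 + 2×0.0001751) × 0.4337 = 0.296 mmol/L

CA = 0.296 mmol/L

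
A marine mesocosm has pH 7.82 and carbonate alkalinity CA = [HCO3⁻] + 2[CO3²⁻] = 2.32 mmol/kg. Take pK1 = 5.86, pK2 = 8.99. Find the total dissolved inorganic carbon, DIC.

DIC = 2.20 mmol/kg

CA = [HCO3⁻] + 2[CO3²⁻] = (α₁ + 2α₂)·DIC
At pH 7.82: [H⁺]/K1 = 10^-1.96 = 0.010965, K2/[H⁺] = 10^-1.17 = 0.067608
α₁ = 1/(1 + 0.010965 + 0.067608) = 1/1.0786 = 0.9272; α₂ = α₁·K2/[H⁺] = 0.06268
α₁ + 2α₂ = 1.0525
DIC = CA / (α₁ + 2α₂) = 2.32 / 1.0525 = 2.20 mmol/kg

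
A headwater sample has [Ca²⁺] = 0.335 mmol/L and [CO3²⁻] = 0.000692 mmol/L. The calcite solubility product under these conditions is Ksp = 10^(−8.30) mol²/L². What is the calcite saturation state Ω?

Ksp = 10^(−8.30) = 5.012×10^-9
Ω = [Ca²⁺][CO3²⁻]/Ksp = (0.335×10^-3)(0.000692×10^-3) / 5.012×10^-9 = 0.0463

Ω = 0.0463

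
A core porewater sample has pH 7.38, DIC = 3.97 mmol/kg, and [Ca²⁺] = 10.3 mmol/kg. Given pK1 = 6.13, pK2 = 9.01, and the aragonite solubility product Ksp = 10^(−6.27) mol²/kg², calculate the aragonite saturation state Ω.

α₂ = 1 / (1 + [H⁺]/K2 + [H⁺]²/(K1K2)) = 1 / (1 + 10^+1.63 + 10^+0.38)
   = 1 / (1 + 42.658 + 2.3988) = 1/46.057 = 0.02171
[CO3²⁻] = α₂ × DIC = 0.02171 × 3.97 = 0.08620 mmol/kg
Ksp = 10^(−6.27) = 5.370×10^-7
Ω = [Ca²⁺][CO3²⁻]/Ksp = (10.3×10^-3)(8.620×10^-5) / 5.370×10^-7 = 1.65

Ω = 1.65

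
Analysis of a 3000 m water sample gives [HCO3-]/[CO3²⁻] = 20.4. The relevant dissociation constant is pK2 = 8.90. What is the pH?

pH = 7.59

From K2 = [H⁺][CO3²⁻]/[HCO3-]:  pH = pK2 − log₁₀([HCO3-]/[CO3²⁻])
log₁₀(20.4) = +1.310
pH = 8.90 − (+1.310) = 7.59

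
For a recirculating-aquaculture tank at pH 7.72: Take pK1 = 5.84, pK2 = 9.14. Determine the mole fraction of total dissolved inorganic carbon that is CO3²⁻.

α₂ = 1 / (1 + [H⁺]/K2 + [H⁺]²/(K1K2)) = 1 / (1 + 10^+1.42 + 10^-0.46)
   = 1 / (1 + 26.303 + 0.34674) = 1/27.649 = 0.03617

α₂ = 0.0362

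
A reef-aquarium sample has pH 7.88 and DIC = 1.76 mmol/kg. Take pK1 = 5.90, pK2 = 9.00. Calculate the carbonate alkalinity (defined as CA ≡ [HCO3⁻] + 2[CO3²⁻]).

CA = 1.87 mmol/kg

CA = [HCO3⁻] + 2[CO3²⁻] = (α₁ + 2α₂)·DIC
At pH 7.88: [H⁺]/K1 = 10^-1.98 = 0.010471, K2/[H⁺] = 10^-1.12 = 0.075858
α₁ = 1/(1 + 0.010471 + 0.075858) = 1/1.0863 = 0.9205; α₂ = α₁·K2/[H⁺] = 0.06983
α₁ + 2α₂ = 1.0602
CA = 1.0602 × 1.76 = 1.87 mmol/kg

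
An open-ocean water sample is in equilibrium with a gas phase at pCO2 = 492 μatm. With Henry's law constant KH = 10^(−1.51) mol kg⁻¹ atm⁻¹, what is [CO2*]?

KH = 10^(−1.51) = 3.090×10^-2 mol kg⁻¹ atm⁻¹
[CO2*] = KH · pCO2 = 3.090×10^-2 × 492×10^-6 atm = 1.52×10^-5 mol/kg

[CO2*] = 15.2 μmol/kg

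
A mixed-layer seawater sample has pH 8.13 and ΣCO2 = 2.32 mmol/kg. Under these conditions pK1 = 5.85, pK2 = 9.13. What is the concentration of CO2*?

α₀ = 1 / (1 + K1/[H⁺] + K1K2/[H⁺]²) = 1 / (1 + 10^+2.28 + 10^+1.28)
   = 1 / (1 + 190.55 + 19.055) = 1/210.60 = 0.004748
[CO2*] = α₀ × DIC = 0.004748 × 2.32 = 0.0110 mmol/kg = 11.0 μmol/kg

[CO2*] = 11.0 μmol/kg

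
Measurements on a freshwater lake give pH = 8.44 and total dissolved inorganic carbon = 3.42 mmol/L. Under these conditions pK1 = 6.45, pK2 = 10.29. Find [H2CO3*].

[CO2*] = 0.0342 mmol/L

α₀ = 1 / (1 + K1/[H⁺] + K1K2/[H⁺]²) = 1 / (1 + 10^+1.99 + 10^+0.14)
   = 1 / (1 + 97.724 + 1.3804) = 1/100.10 = 0.009990
[CO2*] = α₀ × DIC = 0.009990 × 3.42 = 0.0342 mmol/L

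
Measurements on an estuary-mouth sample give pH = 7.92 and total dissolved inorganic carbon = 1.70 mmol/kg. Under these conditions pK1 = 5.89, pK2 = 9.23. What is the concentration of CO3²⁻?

[CO3²⁻] = 0.0787 mmol/kg

α₂ = 1 / (1 + [H⁺]/K2 + [H⁺]²/(K1K2)) = 1 / (1 + 10^+1.31 + 10^-0.72)
   = 1 / (1 + 20.417 + 0.19055) = 1/21.608 = 0.04628
[CO3²⁻] = α₂ × DIC = 0.04628 × 1.70 = 0.0787 mmol/kg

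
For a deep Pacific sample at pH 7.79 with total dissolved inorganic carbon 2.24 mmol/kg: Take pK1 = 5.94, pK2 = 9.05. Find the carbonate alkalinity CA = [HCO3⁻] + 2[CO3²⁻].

CA = 2.33 mmol/kg

CA = [HCO3⁻] + 2[CO3²⁻] = (α₁ + 2α₂)·DIC
At pH 7.79: [H⁺]/K1 = 10^-1.85 = 0.014125, K2/[H⁺] = 10^-1.26 = 0.054954
α₁ = 1/(1 + 0.014125 + 0.054954) = 1/1.0691 = 0.9354; α₂ = α₁·K2/[H⁺] = 0.05140
α₁ + 2α₂ = 1.0382
CA = 1.0382 × 2.24 = 2.33 mmol/kg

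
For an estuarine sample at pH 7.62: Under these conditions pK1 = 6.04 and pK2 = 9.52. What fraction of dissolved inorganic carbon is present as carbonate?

α₂ = 0.0121

α₂ = 1 / (1 + [H⁺]/K2 + [H⁺]²/(K1K2)) = 1 / (1 + 10^+1.90 + 10^+0.32)
   = 1 / (1 + 79.433 + 2.0893) = 1/82.522 = 0.01212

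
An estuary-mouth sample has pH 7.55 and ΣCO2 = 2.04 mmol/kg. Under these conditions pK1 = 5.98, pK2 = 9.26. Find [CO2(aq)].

[CO2*] = 0.0525 mmol/kg

α₀ = 1 / (1 + K1/[H⁺] + K1K2/[H⁺]²) = 1 / (1 + 10^+1.57 + 10^-0.14)
   = 1 / (1 + 37.154 + 0.72444) = 1/38.878 = 0.02572
[CO2*] = α₀ × DIC = 0.02572 × 2.04 = 0.0525 mmol/kg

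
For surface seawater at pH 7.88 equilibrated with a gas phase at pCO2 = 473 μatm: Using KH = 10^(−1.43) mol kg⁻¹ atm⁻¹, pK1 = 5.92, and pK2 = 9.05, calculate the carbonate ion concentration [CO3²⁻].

[CO2*] = KH · pCO2 = 10^(−1.43) × 473×10^-6 = 1.757×10^-5 mol/kg
α₀ = 1/(1 + K1/[H⁺] + K1K2/[H⁺]²) = 1/(1 + 10^+1.96 + 10^+0.79) = 0.01017
DIC = [CO2*]/α₀ = 1.757×10^-5 / 0.01017 = 1.729 mmol/kg
[CO3²⁻] = α₂·DIC; α₂ = 0.06268, so [CO3²⁻] = 0.06268 × 1.729 = 0.108 mmol/kg

[CO3²⁻] = 0.108 mmol/kg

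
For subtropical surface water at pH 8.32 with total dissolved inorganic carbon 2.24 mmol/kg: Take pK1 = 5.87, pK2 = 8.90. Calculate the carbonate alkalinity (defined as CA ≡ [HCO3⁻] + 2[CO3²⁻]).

CA = 2.70 mmol/kg

CA = [HCO3⁻] + 2[CO3²⁻] = (α₁ + 2α₂)·DIC
At pH 8.32: [H⁺]/K1 = 10^-2.45 = 0.0035481, K2/[H⁺] = 10^-0.58 = 0.26303
α₁ = 1/(1 + 0.0035481 + 0.26303) = 1/1.2666 = 0.7895; α₂ = α₁·K2/[H⁺] = 0.2077
α₁ + 2α₂ = 1.2049
CA = 1.2049 × 2.24 = 2.70 mmol/kg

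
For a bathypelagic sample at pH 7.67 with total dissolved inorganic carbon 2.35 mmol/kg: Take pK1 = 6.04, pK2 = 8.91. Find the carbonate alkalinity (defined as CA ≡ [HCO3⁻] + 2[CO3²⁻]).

CA = [HCO3⁻] + 2[CO3²⁻] = (α₁ + 2α₂)·DIC
At pH 7.67: [H⁺]/K1 = 10^-1.63 = 0.023442, K2/[H⁺] = 10^-1.24 = 0.057544
α₁ = 1/(1 + 0.023442 + 0.057544) = 1/1.0810 = 0.9251; α₂ = α₁·K2/[H⁺] = 0.05323
α₁ + 2α₂ = 1.0315
CA = 1.0315 × 2.35 = 2.42 mmol/kg

CA = 2.42 mmol/kg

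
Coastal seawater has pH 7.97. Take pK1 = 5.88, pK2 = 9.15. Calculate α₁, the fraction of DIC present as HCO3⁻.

α₁ = 1 / (1 + [H⁺]/K1 + K2/[H⁺]) = 1 / (1 + 10^-2.09 + 10^-1.18)
   = 1 / (1 + 0.0081283 + 0.066069) = 1/1.0742 = 0.9309

α₁ = 0.931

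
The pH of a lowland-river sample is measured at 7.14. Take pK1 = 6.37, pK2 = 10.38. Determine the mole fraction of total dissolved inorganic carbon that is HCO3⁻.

α₁ = 1 / (1 + [H⁺]/K1 + K2/[H⁺]) = 1 / (1 + 10^-0.77 + 10^-3.24)
   = 1 / (1 + 0.16982 + 0.00057544) = 1/1.1704 = 0.8544

α₁ = 0.854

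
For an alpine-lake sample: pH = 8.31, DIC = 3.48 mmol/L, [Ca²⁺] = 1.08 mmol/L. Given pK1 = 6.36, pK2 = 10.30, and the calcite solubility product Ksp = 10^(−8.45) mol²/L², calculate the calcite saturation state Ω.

α₂ = 1 / (1 + [H⁺]/K2 + [H⁺]²/(K1K2)) = 1 / (1 + 10^+1.99 + 10^+0.04)
   = 1 / (1 + 97.724 + 1.0965) = 1/99.820 = 0.01002
[CO3²⁻] = α₂ × DIC = 0.01002 × 3.48 = 0.03486 mmol/L
Ksp = 10^(−8.45) = 3.548×10^-9
Ω = [Ca²⁺][CO3²⁻]/Ksp = (1.08×10^-3)(3.486×10^-5) / 3.548×10^-9 = 10.6

Ω = 10.6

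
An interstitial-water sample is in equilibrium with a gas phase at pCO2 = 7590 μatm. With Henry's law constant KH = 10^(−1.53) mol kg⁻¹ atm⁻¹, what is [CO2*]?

[CO2*] = 224 μmol/kg

KH = 10^(−1.53) = 2.951×10^-2 mol kg⁻¹ atm⁻¹
[CO2*] = KH · pCO2 = 2.951×10^-2 × 7590×10^-6 atm = 2.24×10^-4 mol/kg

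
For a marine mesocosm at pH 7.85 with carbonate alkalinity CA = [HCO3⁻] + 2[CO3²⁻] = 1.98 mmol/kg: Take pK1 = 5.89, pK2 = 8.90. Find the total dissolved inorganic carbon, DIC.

DIC = 1.85 mmol/kg

CA = [HCO3⁻] + 2[CO3²⁻] = (α₁ + 2α₂)·DIC
At pH 7.85: [H⁺]/K1 = 10^-1.96 = 0.010965, K2/[H⁺] = 10^-1.05 = 0.089125
α₁ = 1/(1 + 0.010965 + 0.089125) = 1/1.1001 = 0.9090; α₂ = α₁·K2/[H⁺] = 0.08102
α₁ + 2α₂ = 1.0710
DIC = CA / (α₁ + 2α₂) = 1.98 / 1.0710 = 1.85 mmol/kg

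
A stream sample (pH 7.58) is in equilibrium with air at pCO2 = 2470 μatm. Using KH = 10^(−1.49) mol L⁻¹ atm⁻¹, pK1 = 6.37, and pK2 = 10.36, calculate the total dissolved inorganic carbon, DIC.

DIC = 1.38 mmol/L

[CO2*] = KH · pCO2 = 10^(−1.49) × 2470×10^-6 = 7.993×10^-5 mol/L
α₀ = 1/(1 + K1/[H⁺] + K1K2/[H⁺]²) = 1/(1 + 10^+1.21 + 10^-1.57) = 0.05799
DIC = [CO2*]/α₀ = 7.993×10^-5 / 0.05799 = 1.38 mmol/L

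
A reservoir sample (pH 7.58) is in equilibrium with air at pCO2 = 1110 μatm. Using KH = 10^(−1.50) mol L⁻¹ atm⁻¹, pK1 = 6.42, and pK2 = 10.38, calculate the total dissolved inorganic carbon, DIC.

[CO2*] = KH · pCO2 = 10^(−1.50) × 1110×10^-6 = 3.510×10^-5 mol/L
α₀ = 1/(1 + K1/[H⁺] + K1K2/[H⁺]²) = 1/(1 + 10^+1.16 + 10^-1.64) = 0.06461
DIC = [CO2*]/α₀ = 3.510×10^-5 / 0.06461 = 0.543 mmol/L

DIC = 0.543 mmol/L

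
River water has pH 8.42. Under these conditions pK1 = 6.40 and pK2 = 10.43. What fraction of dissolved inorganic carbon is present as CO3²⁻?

α₂ = 0.00959

α₂ = 1 / (1 + [H⁺]/K2 + [H⁺]²/(K1K2)) = 1 / (1 + 10^+2.01 + 10^-0.01)
   = 1 / (1 + 102.33 + 0.97724) = 1/104.31 = 0.009587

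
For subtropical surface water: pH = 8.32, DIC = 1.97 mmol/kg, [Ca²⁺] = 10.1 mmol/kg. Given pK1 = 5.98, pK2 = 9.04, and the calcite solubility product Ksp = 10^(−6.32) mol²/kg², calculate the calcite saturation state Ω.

Ω = 6.63

α₂ = 1 / (1 + [H⁺]/K2 + [H⁺]²/(K1K2)) = 1 / (1 + 10^+0.72 + 10^-1.62)
   = 1 / (1 + 5.2481 + 0.023988) = 1/6.2721 = 0.1594
[CO3²⁻] = α₂ × DIC = 0.1594 × 1.97 = 0.3141 mmol/kg
Ksp = 10^(−6.32) = 4.786×10^-7
Ω = [Ca²⁺][CO3²⁻]/Ksp = (10.1×10^-3)(3.141×10^-4) / 4.786×10^-7 = 6.63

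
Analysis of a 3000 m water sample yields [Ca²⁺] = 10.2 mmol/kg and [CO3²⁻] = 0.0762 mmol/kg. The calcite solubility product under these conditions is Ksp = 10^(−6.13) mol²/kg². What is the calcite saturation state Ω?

Ω = 1.05

Ksp = 10^(−6.13) = 7.413×10^-7
Ω = [Ca²⁺][CO3²⁻]/Ksp = (10.2×10^-3)(0.0762×10^-3) / 7.413×10^-7 = 1.05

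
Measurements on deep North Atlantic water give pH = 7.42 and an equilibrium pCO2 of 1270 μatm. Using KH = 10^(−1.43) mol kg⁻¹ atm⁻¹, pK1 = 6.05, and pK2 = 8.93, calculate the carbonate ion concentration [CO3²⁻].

[CO3²⁻] = 0.0342 mmol/kg

[CO2*] = KH · pCO2 = 10^(−1.43) × 1270×10^-6 = 4.718×10^-5 mol/kg
α₀ = 1/(1 + K1/[H⁺] + K1K2/[H⁺]²) = 1/(1 + 10^+1.37 + 10^-0.14) = 0.03974
DIC = [CO2*]/α₀ = 4.718×10^-5 / 0.03974 = 1.187 mmol/kg
[CO3²⁻] = α₂·DIC; α₂ = 0.02879, so [CO3²⁻] = 0.02879 × 1.187 = 0.0342 mmol/kg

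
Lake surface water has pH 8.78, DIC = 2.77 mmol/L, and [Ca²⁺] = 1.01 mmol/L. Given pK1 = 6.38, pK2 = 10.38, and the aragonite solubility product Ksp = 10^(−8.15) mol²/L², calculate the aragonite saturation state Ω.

α₂ = 1 / (1 + [H⁺]/K2 + [H⁺]²/(K1K2)) = 1 / (1 + 10^+1.60 + 10^-0.80)
   = 1 / (1 + 39.811 + 0.15849) = 1/40.969 = 0.02441
[CO3²⁻] = α₂ × DIC = 0.02441 × 2.77 = 0.06761 mmol/L
Ksp = 10^(−8.15) = 7.079×10^-9
Ω = [Ca²⁺][CO3²⁻]/Ksp = (1.01×10^-3)(6.761×10^-5) / 7.079×10^-9 = 9.65

Ω = 9.65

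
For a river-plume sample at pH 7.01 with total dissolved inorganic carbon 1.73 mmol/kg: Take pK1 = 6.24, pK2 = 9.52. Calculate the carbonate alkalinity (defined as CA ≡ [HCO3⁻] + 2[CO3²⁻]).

CA = [HCO3⁻] + 2[CO3²⁻] = (α₁ + 2α₂)·DIC
At pH 7.01: [H⁺]/K1 = 10^-0.77 = 0.16982, K2/[H⁺] = 10^-2.51 = 0.0030903
α₁ = 1/(1 + 0.16982 + 0.0030903) = 1/1.1729 = 0.8526; α₂ = α₁·K2/[H⁺] = 0.002635
α₁ + 2α₂ = 0.8578
CA = 0.8578 × 1.73 = 1.48 mmol/kg

CA = 1.48 mmol/kg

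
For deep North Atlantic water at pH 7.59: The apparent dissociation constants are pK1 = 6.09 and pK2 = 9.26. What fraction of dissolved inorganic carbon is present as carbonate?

α₂ = 0.0203

α₂ = 1 / (1 + [H⁺]/K2 + [H⁺]²/(K1K2)) = 1 / (1 + 10^+1.67 + 10^+0.17)
   = 1 / (1 + 46.774 + 1.4791) = 1/49.253 = 0.02030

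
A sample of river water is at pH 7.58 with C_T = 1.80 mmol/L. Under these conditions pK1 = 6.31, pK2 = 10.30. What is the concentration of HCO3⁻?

[HCO3⁻] = 1.71 mmol/L

α₁ = 1 / (1 + [H⁺]/K1 + K2/[H⁺]) = 1 / (1 + 10^-1.27 + 10^-2.72)
   = 1 / (1 + 0.053703 + 0.0019055) = 1/1.0556 = 0.9473
[HCO3⁻] = α₁ × DIC = 0.9473 × 1.80 = 1.71 mmol/L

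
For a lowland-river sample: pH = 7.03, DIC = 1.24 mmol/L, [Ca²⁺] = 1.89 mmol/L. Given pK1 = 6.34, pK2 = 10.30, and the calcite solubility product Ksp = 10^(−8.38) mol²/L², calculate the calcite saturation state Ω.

α₂ = 1 / (1 + [H⁺]/K2 + [H⁺]²/(K1K2)) = 1 / (1 + 10^+3.27 + 10^+2.58)
   = 1 / (1 + 1862.1 + 380.19) = 1/2243.3 = 0.0004458
[CO3²⁻] = α₂ × DIC = 0.0004458 × 1.24 = 0.0005528 mmol/L = 0.5528 μmol/L
Ksp = 10^(−8.38) = 4.169×10^-9
Ω = [Ca²⁺][CO3²⁻]/Ksp = (1.89×10^-3)(5.528×10^-7) / 4.169×10^-9 = 0.251

Ω = 0.251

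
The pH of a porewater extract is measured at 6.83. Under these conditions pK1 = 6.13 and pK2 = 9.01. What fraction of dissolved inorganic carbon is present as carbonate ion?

α₂ = 1 / (1 + [H⁺]/K2 + [H⁺]²/(K1K2)) = 1 / (1 + 10^+2.18 + 10^+1.48)
   = 1 / (1 + 151.36 + 30.200) = 1/182.56 = 0.005478

α₂ = 0.00548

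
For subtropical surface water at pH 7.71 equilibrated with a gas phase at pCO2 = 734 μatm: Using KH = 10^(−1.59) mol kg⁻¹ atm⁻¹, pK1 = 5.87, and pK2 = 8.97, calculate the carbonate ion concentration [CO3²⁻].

[CO3²⁻] = 0.0717 mmol/kg

[CO2*] = KH · pCO2 = 10^(−1.59) × 734×10^-6 = 1.887×10^-5 mol/kg
α₀ = 1/(1 + K1/[H⁺] + K1K2/[H⁺]²) = 1/(1 + 10^+1.84 + 10^+0.58) = 0.01352
DIC = [CO2*]/α₀ = 1.887×10^-5 / 0.01352 = 1.396 mmol/kg
[CO3²⁻] = α₂·DIC; α₂ = 0.05139, so [CO3²⁻] = 0.05139 × 1.396 = 0.0717 mmol/kg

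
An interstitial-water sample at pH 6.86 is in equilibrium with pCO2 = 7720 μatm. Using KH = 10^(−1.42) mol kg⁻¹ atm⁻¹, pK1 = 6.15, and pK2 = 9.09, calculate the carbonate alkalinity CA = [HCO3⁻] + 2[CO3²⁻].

CA = 1.52 mmol/kg

[CO2*] = KH · pCO2 = 10^(−1.42) × 7720×10^-6 = 2.935×10^-4 mol/kg
α₀ = 1/(1 + K1/[H⁺] + K1K2/[H⁺]²) = 1/(1 + 10^+0.71 + 10^-1.52) = 0.1624
DIC = [CO2*]/α₀ = 2.935×10^-4 / 0.1624 = 1.808 mmol/kg
CA = (α₁ + 2α₂)·DIC = (0.8327 + 2×0.004903) × 1.808 = 1.52 mmol/kg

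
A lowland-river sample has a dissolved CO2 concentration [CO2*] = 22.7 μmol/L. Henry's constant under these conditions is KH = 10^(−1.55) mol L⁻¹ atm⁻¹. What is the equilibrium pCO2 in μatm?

KH = 10^(−1.55) = 2.818×10^-2 mol L⁻¹ atm⁻¹
pCO2 = [CO2*]/KH = 22.7×10^-6 / 2.818×10^-2 = 8.05×10^-4 atm = 805 μatm

pCO2 = 805 μatm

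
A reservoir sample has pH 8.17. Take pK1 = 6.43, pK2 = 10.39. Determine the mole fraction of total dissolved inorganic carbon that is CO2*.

α₀ = 0.0178

α₀ = 1 / (1 + K1/[H⁺] + K1K2/[H⁺]²) = 1 / (1 + 10^+1.74 + 10^-0.48)
   = 1 / (1 + 54.954 + 0.33113) = 1/56.285 = 0.01777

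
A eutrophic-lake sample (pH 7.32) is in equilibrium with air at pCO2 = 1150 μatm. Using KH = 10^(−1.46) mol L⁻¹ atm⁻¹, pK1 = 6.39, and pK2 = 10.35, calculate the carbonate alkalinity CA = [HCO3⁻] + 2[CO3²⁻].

CA = 0.340 mmol/L

[CO2*] = KH · pCO2 = 10^(−1.46) × 1150×10^-6 = 3.987×10^-5 mol/L
α₀ = 1/(1 + K1/[H⁺] + K1K2/[H⁺]²) = 1/(1 + 10^+0.93 + 10^-2.10) = 0.1050
DIC = [CO2*]/α₀ = 3.987×10^-5 / 0.1050 = 0.3796 mmol/L
CA = (α₁ + 2α₂)·DIC = (0.8941 + 2×0.0008344) × 0.3796 = 0.340 mmol/L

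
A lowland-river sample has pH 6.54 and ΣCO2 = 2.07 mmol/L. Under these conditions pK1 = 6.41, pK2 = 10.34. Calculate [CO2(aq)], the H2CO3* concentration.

α₀ = 1 / (1 + K1/[H⁺] + K1K2/[H⁺]²) = 1 / (1 + 10^+0.13 + 10^-3.67)
   = 1 / (1 + 1.3490 + 0.00021380) = 1/2.3492 = 0.4257
[CO2*] = α₀ × DIC = 0.4257 × 2.07 = 0.881 mmol/L

[CO2*] = 0.881 mmol/L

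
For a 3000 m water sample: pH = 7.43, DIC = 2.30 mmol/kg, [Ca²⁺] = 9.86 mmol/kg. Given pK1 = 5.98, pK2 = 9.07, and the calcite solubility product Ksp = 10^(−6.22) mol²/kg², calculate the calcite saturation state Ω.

α₂ = 1 / (1 + [H⁺]/K2 + [H⁺]²/(K1K2)) = 1 / (1 + 10^+1.64 + 10^+0.19)
   = 1 / (1 + 43.652 + 1.5488) = 1/46.200 = 0.02164
[CO3²⁻] = α₂ × DIC = 0.02164 × 2.30 = 0.04978 mmol/kg
Ksp = 10^(−6.22) = 6.026×10^-7
Ω = [Ca²⁺][CO3²⁻]/Ksp = (9.86×10^-3)(4.978×10^-5) / 6.026×10^-7 = 0.815

Ω = 0.815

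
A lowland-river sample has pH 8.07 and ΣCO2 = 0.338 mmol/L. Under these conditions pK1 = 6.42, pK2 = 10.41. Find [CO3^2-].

α₂ = 1 / (1 + [H⁺]/K2 + [H⁺]²/(K1K2)) = 1 / (1 + 10^+2.34 + 10^+0.69)
   = 1 / (1 + 218.78 + 4.8978) = 1/224.67 = 0.004451
[CO3²⁻] = α₂ × DIC = 0.004451 × 0.338 = 0.00150 mmol/L = 1.50 μmol/L

[CO3²⁻] = 1.50 μmol/L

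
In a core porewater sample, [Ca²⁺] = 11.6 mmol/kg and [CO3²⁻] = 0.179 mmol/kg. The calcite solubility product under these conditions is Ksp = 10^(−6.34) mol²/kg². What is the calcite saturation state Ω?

Ksp = 10^(−6.34) = 4.571×10^-7
Ω = [Ca²⁺][CO3²⁻]/Ksp = (11.6×10^-3)(0.179×10^-3) / 4.571×10^-7 = 4.54

Ω = 4.54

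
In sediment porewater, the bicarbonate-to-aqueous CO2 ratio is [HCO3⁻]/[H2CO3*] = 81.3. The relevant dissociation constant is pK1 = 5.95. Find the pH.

From K1 = [H⁺][HCO3⁻]/[H2CO3*]:  pH = pK1 + log₁₀([HCO3⁻]/[H2CO3*])
log₁₀(81.3) = +1.910
pH = 5.95 + (+1.910) = 7.86

pH = 7.86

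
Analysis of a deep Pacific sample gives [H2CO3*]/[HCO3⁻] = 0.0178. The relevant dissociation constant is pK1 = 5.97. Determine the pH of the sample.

From K1 = [H⁺][HCO3⁻]/[H2CO3*]:  pH = pK1 − log₁₀([H2CO3*]/[HCO3⁻])
log₁₀(0.0178) = -1.750
pH = 5.97 − (-1.750) = 7.72

pH = 7.72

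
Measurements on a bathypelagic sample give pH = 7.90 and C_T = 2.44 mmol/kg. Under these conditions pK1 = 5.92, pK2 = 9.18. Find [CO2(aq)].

[CO2*] = 0.0240 mmol/kg

α₀ = 1 / (1 + K1/[H⁺] + K1K2/[H⁺]²) = 1 / (1 + 10^+1.98 + 10^+0.70)
   = 1 / (1 + 95.499 + 5.0119) = 1/101.51 = 0.009851
[CO2*] = α₀ × DIC = 0.009851 × 2.44 = 0.0240 mmol/kg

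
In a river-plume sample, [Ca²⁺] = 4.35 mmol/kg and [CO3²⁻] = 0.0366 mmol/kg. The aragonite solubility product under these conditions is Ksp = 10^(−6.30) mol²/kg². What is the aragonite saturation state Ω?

Ω = 0.318

Ksp = 10^(−6.30) = 5.012×10^-7
Ω = [Ca²⁺][CO3²⁻]/Ksp = (4.35×10^-3)(0.0366×10^-3) / 5.012×10^-7 = 0.318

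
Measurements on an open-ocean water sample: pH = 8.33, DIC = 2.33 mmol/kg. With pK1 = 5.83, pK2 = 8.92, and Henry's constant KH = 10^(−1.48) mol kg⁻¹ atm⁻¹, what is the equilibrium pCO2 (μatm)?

α₀ = 1 / (1 + K1/[H⁺] + K1K2/[H⁺]²) = 1 / (1 + 10^+2.50 + 10^+1.91)
   = 1 / (1 + 316.23 + 81.283) = 1/398.51 = 0.002509
[CO2*] = α₀ × DIC = 0.002509 × 2.33 = 0.005847 mmol/kg = 5.847 μmol/kg
pCO2 = [CO2*]/KH = 5.847×10^-6 / 3.311×10^-2 = 177 μatm

pCO2 = 177 μatm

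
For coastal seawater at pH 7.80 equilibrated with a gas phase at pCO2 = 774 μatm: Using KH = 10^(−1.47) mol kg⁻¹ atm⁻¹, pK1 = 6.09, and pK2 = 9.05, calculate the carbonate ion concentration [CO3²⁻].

[CO2*] = KH · pCO2 = 10^(−1.47) × 774×10^-6 = 2.623×10^-5 mol/kg
α₀ = 1/(1 + K1/[H⁺] + K1K2/[H⁺]²) = 1/(1 + 10^+1.71 + 10^+0.46) = 0.01813
DIC = [CO2*]/α₀ = 2.623×10^-5 / 0.01813 = 1.447 mmol/kg
[CO3²⁻] = α₂·DIC; α₂ = 0.05228, so [CO3²⁻] = 0.05228 × 1.447 = 0.0756 mmol/kg

[CO3²⁻] = 0.0756 mmol/kg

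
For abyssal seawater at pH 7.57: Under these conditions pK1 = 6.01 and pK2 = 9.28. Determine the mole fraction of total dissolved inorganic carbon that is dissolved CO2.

α₀ = 1 / (1 + K1/[H⁺] + K1K2/[H⁺]²) = 1 / (1 + 10^+1.56 + 10^-0.15)
   = 1 / (1 + 36.308 + 0.70795) = 1/38.016 = 0.02630

α₀ = 0.0263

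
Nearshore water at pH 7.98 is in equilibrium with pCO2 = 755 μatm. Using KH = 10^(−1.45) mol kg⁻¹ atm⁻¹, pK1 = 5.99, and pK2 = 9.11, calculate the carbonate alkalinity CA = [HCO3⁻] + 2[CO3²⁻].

CA = 3.01 mmol/kg

[CO2*] = KH · pCO2 = 10^(−1.45) × 755×10^-6 = 2.679×10^-5 mol/kg
α₀ = 1/(1 + K1/[H⁺] + K1K2/[H⁺]²) = 1/(1 + 10^+1.99 + 10^+0.86) = 0.009437
DIC = [CO2*]/α₀ = 2.679×10^-5 / 0.009437 = 2.839 mmol/kg
CA = (α₁ + 2α₂)·DIC = (0.9222 + 2×0.06836) × 2.839 = 3.01 mmol/kg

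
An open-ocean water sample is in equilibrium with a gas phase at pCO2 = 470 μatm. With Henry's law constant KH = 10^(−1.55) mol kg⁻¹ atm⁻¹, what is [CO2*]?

KH = 10^(−1.55) = 2.818×10^-2 mol kg⁻¹ atm⁻¹
[CO2*] = KH · pCO2 = 2.818×10^-2 × 470×10^-6 atm = 1.32×10^-5 mol/kg

[CO2*] = 13.2 μmol/kg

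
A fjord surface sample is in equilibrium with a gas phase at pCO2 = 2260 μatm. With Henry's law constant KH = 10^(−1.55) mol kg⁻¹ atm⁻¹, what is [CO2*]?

[CO2*] = 63.7 μmol/kg

KH = 10^(−1.55) = 2.818×10^-2 mol kg⁻¹ atm⁻¹
[CO2*] = KH · pCO2 = 2.818×10^-2 × 2260×10^-6 atm = 6.37×10^-5 mol/kg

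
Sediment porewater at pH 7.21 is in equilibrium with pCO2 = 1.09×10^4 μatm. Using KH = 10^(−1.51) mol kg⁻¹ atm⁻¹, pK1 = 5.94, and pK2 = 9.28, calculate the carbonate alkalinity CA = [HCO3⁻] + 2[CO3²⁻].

CA = 6.38 mmol/kg

[CO2*] = KH · pCO2 = 10^(−1.51) × 1.09×10^4×10^-6 = 3.368×10^-4 mol/kg
α₀ = 1/(1 + K1/[H⁺] + K1K2/[H⁺]²) = 1/(1 + 10^+1.27 + 10^-0.80) = 0.05056
DIC = [CO2*]/α₀ = 3.368×10^-4 / 0.05056 = 6.663 mmol/kg
CA = (α₁ + 2α₂)·DIC = (0.9414 + 2×0.008013) × 6.663 = 6.38 mmol/kg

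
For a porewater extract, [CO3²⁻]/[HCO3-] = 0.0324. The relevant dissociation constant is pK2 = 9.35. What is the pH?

pH = 7.86

From K2 = [H⁺][CO3²⁻]/[HCO3-]:  pH = pK2 + log₁₀([CO3²⁻]/[HCO3-])
log₁₀(0.0324) = -1.489
pH = 9.35 + (-1.489) = 7.86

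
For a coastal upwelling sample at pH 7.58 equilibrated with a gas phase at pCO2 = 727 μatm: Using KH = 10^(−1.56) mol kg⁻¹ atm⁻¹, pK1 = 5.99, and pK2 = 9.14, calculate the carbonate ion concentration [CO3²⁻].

[CO2*] = KH · pCO2 = 10^(−1.56) × 727×10^-6 = 2.002×10^-5 mol/kg
α₀ = 1/(1 + K1/[H⁺] + K1K2/[H⁺]²) = 1/(1 + 10^+1.59 + 10^+0.03) = 0.02440
DIC = [CO2*]/α₀ = 2.002×10^-5 / 0.02440 = 0.8205 mmol/kg
[CO3²⁻] = α₂·DIC; α₂ = 0.02615, so [CO3²⁻] = 0.02615 × 0.8205 = 0.0215 mmol/kg

[CO3²⁻] = 0.0215 mmol/kg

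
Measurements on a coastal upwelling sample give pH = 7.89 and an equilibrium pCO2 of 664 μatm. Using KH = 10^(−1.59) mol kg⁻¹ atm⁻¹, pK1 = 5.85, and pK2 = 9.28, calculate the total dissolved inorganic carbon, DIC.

[CO2*] = KH · pCO2 = 10^(−1.59) × 664×10^-6 = 1.707×10^-5 mol/kg
α₀ = 1/(1 + K1/[H⁺] + K1K2/[H⁺]²) = 1/(1 + 10^+2.04 + 10^+0.65) = 0.008687
DIC = [CO2*]/α₀ = 1.707×10^-5 / 0.008687 = 1.96 mmol/kg

DIC = 1.96 mmol/kg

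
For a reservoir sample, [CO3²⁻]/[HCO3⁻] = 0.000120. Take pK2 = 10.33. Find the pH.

pH = 6.41

From K2 = [H⁺][CO3²⁻]/[HCO3⁻]:  pH = pK2 + log₁₀([CO3²⁻]/[HCO3⁻])
log₁₀(0.000120) = -3.921
pH = 10.33 + (-3.921) = 6.41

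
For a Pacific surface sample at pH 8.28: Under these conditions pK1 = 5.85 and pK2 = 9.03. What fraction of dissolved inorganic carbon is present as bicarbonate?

α₁ = 1 / (1 + [H⁺]/K1 + K2/[H⁺]) = 1 / (1 + 10^-2.43 + 10^-0.75)
   = 1 / (1 + 0.0037154 + 0.17783) = 1/1.1815 = 0.8464

α₁ = 0.846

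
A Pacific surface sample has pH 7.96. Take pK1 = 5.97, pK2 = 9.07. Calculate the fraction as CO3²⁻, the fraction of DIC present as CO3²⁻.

α₂ = 0.0714

α₂ = 1 / (1 + [H⁺]/K2 + [H⁺]²/(K1K2)) = 1 / (1 + 10^+1.11 + 10^-0.88)
   = 1 / (1 + 12.882 + 0.13183) = 1/14.014 = 0.07136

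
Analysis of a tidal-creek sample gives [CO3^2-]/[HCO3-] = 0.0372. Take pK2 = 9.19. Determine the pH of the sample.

From K2 = [H⁺][CO3^2-]/[HCO3-]:  pH = pK2 + log₁₀([CO3^2-]/[HCO3-])
log₁₀(0.0372) = -1.429
pH = 9.19 + (-1.429) = 7.76

pH = 7.76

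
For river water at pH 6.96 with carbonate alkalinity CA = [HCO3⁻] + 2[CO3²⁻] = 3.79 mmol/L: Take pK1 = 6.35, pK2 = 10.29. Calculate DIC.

DIC = 4.72 mmol/L

CA = [HCO3⁻] + 2[CO3²⁻] = (α₁ + 2α₂)·DIC
At pH 6.96: [H⁺]/K1 = 10^-0.61 = 0.24547, K2/[H⁺] = 10^-3.33 = 0.00046774
α₁ = 1/(1 + 0.24547 + 0.00046774) = 1/1.2459 = 0.8026; α₂ = α₁·K2/[H⁺] = 0.0003754
α₁ + 2α₂ = 0.8034
DIC = CA / (α₁ + 2α₂) = 3.79 / 0.8034 = 4.72 mmol/L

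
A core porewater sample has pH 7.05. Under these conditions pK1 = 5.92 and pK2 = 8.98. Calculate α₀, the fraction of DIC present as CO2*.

α₀ = 0.0683

α₀ = 1 / (1 + K1/[H⁺] + K1K2/[H⁺]²) = 1 / (1 + 10^+1.13 + 10^-0.80)
   = 1 / (1 + 13.490 + 0.15849) = 1/14.648 = 0.06827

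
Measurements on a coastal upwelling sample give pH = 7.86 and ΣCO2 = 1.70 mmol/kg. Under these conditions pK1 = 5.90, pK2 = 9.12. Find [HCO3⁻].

α₁ = 1 / (1 + [H⁺]/K1 + K2/[H⁺]) = 1 / (1 + 10^-1.96 + 10^-1.26)
   = 1 / (1 + 0.010965 + 0.054954) = 1/1.0659 = 0.9382
[HCO3⁻] = α₁ × DIC = 0.9382 × 1.70 = 1.59 mmol/kg

[HCO3⁻] = 1.59 mmol/kg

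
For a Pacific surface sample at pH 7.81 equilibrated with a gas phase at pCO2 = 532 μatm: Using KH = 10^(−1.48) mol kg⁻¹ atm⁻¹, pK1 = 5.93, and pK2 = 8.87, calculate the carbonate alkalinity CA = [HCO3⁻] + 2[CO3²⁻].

[CO2*] = KH · pCO2 = 10^(−1.48) × 532×10^-6 = 1.762×10^-5 mol/kg
α₀ = 1/(1 + K1/[H⁺] + K1K2/[H⁺]²) = 1/(1 + 10^+1.88 + 10^+0.82) = 0.01198
DIC = [CO2*]/α₀ = 1.762×10^-5 / 0.01198 = 1.470 mmol/kg
CA = (α₁ + 2α₂)·DIC = (0.9089 + 2×0.07916) × 1.470 = 1.57 mmol/kg

CA = 1.57 mmol/kg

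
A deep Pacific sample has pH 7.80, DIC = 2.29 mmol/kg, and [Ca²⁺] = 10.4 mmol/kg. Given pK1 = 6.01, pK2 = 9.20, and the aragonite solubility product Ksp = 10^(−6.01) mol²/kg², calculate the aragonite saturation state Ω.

Ω = 0.919

α₂ = 1 / (1 + [H⁺]/K2 + [H⁺]²/(K1K2)) = 1 / (1 + 10^+1.40 + 10^-0.39)
   = 1 / (1 + 25.119 + 0.40738) = 1/26.526 = 0.03770
[CO3²⁻] = α₂ × DIC = 0.03770 × 2.29 = 0.08633 mmol/kg
Ksp = 10^(−6.01) = 9.772×10^-7
Ω = [Ca²⁺][CO3²⁻]/Ksp = (10.4×10^-3)(8.633×10^-5) / 9.772×10^-7 = 0.919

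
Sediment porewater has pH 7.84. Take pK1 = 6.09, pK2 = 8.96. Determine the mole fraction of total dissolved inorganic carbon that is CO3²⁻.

α₂ = 1 / (1 + [H⁺]/K2 + [H⁺]²/(K1K2)) = 1 / (1 + 10^+1.12 + 10^-0.63)
   = 1 / (1 + 13.183 + 0.23442) = 1/14.417 = 0.06936

α₂ = 0.0694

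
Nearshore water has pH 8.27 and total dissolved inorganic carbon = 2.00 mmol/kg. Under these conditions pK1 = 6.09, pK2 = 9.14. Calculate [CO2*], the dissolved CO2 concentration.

α₀ = 1 / (1 + K1/[H⁺] + K1K2/[H⁺]²) = 1 / (1 + 10^+2.18 + 10^+1.31)
   = 1 / (1 + 151.36 + 20.417) = 1/172.77 = 0.005788
[CO2*] = α₀ × DIC = 0.005788 × 2.00 = 0.0116 mmol/kg = 11.6 μmol/kg

[CO2*] = 11.6 μmol/kg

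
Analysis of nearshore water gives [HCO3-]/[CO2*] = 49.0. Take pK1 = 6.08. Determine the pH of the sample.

pH = 7.77

From K1 = [H⁺][HCO3-]/[CO2*]:  pH = pK1 + log₁₀([HCO3-]/[CO2*])
log₁₀(49.0) = +1.690
pH = 6.08 + (+1.690) = 7.77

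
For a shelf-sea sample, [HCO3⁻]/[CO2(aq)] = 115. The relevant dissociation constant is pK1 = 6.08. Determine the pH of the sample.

From K1 = [H⁺][HCO3⁻]/[CO2(aq)]:  pH = pK1 + log₁₀([HCO3⁻]/[CO2(aq)])
log₁₀(115) = +2.061
pH = 6.08 + (+2.061) = 8.14

pH = 8.14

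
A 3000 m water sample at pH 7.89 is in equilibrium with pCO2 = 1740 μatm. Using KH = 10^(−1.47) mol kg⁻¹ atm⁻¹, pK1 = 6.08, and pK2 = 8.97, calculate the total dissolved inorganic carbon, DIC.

DIC = 4.18 mmol/kg

[CO2*] = KH · pCO2 = 10^(−1.47) × 1740×10^-6 = 5.896×10^-5 mol/kg
α₀ = 1/(1 + K1/[H⁺] + K1K2/[H⁺]²) = 1/(1 + 10^+1.81 + 10^+0.73) = 0.01410
DIC = [CO2*]/α₀ = 5.896×10^-5 / 0.01410 = 4.18 mmol/kg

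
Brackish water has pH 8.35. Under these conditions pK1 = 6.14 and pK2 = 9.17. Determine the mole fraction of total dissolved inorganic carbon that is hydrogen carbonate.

α₁ = 1 / (1 + [H⁺]/K1 + K2/[H⁺]) = 1 / (1 + 10^-2.21 + 10^-0.82)
   = 1 / (1 + 0.0061660 + 0.15136) = 1/1.1575 = 0.8639

α₁ = 0.864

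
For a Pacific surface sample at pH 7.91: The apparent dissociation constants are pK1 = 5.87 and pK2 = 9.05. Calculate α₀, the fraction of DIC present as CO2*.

α₀ = 1 / (1 + K1/[H⁺] + K1K2/[H⁺]²) = 1 / (1 + 10^+2.04 + 10^+0.90)
   = 1 / (1 + 109.65 + 7.9433) = 1/118.59 = 0.008432

α₀ = 0.00843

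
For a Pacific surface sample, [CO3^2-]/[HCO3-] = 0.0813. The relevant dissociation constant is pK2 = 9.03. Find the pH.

From K2 = [H⁺][CO3^2-]/[HCO3-]:  pH = pK2 + log₁₀([CO3^2-]/[HCO3-])
log₁₀(0.0813) = -1.090
pH = 9.03 + (-1.090) = 7.94

pH = 7.94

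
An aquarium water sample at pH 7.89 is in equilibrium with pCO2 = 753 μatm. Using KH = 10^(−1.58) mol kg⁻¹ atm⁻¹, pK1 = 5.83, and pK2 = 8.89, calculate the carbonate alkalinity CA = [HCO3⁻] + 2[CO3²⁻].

[CO2*] = KH · pCO2 = 10^(−1.58) × 753×10^-6 = 1.981×10^-5 mol/kg
α₀ = 1/(1 + K1/[H⁺] + K1K2/[H⁺]²) = 1/(1 + 10^+2.06 + 10^+1.06) = 0.007856
DIC = [CO2*]/α₀ = 1.981×10^-5 / 0.007856 = 2.521 mmol/kg
CA = (α₁ + 2α₂)·DIC = (0.9019 + 2×0.09019) × 2.521 = 2.73 mmol/kg

CA = 2.73 mmol/kg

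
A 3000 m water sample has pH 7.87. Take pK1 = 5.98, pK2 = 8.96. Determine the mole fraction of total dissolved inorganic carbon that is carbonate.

α₂ = 0.0743

α₂ = 1 / (1 + [H⁺]/K2 + [H⁺]²/(K1K2)) = 1 / (1 + 10^+1.09 + 10^-0.80)
   = 1 / (1 + 12.303 + 0.15849) = 1/13.461 = 0.07429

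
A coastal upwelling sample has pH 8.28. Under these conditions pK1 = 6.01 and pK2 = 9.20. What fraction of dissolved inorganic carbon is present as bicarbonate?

α₁ = 0.888

α₁ = 1 / (1 + [H⁺]/K1 + K2/[H⁺]) = 1 / (1 + 10^-2.27 + 10^-0.92)
   = 1 / (1 + 0.0053703 + 0.12023) = 1/1.1256 = 0.8884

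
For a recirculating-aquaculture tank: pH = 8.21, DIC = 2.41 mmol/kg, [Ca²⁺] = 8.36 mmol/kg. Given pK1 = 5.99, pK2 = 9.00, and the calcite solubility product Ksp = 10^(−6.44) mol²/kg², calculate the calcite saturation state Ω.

Ω = 7.70

α₂ = 1 / (1 + [H⁺]/K2 + [H⁺]²/(K1K2)) = 1 / (1 + 10^+0.79 + 10^-1.43)
   = 1 / (1 + 6.1660 + 0.037154) = 1/7.2031 = 0.1388
[CO3²⁻] = α₂ × DIC = 0.1388 × 2.41 = 0.3346 mmol/kg
Ksp = 10^(−6.44) = 3.631×10^-7
Ω = [Ca²⁺][CO3²⁻]/Ksp = (8.36×10^-3)(3.346×10^-4) / 3.631×10^-7 = 7.70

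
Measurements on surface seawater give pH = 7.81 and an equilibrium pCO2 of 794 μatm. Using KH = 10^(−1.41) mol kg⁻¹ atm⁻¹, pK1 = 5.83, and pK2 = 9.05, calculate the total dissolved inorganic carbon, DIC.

DIC = 3.15 mmol/kg

[CO2*] = KH · pCO2 = 10^(−1.41) × 794×10^-6 = 3.089×10^-5 mol/kg
α₀ = 1/(1 + K1/[H⁺] + K1K2/[H⁺]²) = 1/(1 + 10^+1.98 + 10^+0.74) = 0.009804
DIC = [CO2*]/α₀ = 3.089×10^-5 / 0.009804 = 3.15 mmol/kg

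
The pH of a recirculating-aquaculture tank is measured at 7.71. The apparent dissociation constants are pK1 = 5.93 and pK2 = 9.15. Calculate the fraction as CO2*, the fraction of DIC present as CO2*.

α₀ = 0.0158

α₀ = 1 / (1 + K1/[H⁺] + K1K2/[H⁺]²) = 1 / (1 + 10^+1.78 + 10^+0.34)
   = 1 / (1 + 60.256 + 2.1878) = 1/63.444 = 0.01576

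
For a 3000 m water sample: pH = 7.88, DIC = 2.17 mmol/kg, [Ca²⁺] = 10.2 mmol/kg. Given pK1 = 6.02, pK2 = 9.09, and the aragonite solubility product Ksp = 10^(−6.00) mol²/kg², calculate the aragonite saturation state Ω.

α₂ = 1 / (1 + [H⁺]/K2 + [H⁺]²/(K1K2)) = 1 / (1 + 10^+1.21 + 10^-0.65)
   = 1 / (1 + 16.218 + 0.22387) = 1/17.442 = 0.05733
[CO3²⁻] = α₂ × DIC = 0.05733 × 2.17 = 0.1244 mmol/kg
Ksp = 10^(−6.00) = 1.000×10^-6
Ω = [Ca²⁺][CO3²⁻]/Ksp = (10.2×10^-3)(1.244×10^-4) / 1.000×10^-6 = 1.27

Ω = 1.27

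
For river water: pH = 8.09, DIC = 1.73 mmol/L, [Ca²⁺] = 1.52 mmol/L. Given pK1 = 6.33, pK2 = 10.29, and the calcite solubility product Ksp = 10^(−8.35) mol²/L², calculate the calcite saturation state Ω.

α₂ = 1 / (1 + [H⁺]/K2 + [H⁺]²/(K1K2)) = 1 / (1 + 10^+2.20 + 10^+0.44)
   = 1 / (1 + 158.49 + 2.7542) = 1/162.24 = 0.006164
[CO3²⁻] = α₂ × DIC = 0.006164 × 1.73 = 0.01066 mmol/L = 10.66 μmol/L
Ksp = 10^(−8.35) = 4.467×10^-9
Ω = [Ca²⁺][CO3²⁻]/Ksp = (1.52×10^-3)(1.066×10^-5) / 4.467×10^-9 = 3.63

Ω = 3.63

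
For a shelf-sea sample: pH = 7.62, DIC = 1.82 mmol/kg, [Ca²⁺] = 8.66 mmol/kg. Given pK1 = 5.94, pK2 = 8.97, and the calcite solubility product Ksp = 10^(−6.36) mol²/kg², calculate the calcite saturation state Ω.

α₂ = 1 / (1 + [H⁺]/K2 + [H⁺]²/(K1K2)) = 1 / (1 + 10^+1.35 + 10^-0.33)
   = 1 / (1 + 22.387 + 0.46774) = 1/23.855 = 0.04192
[CO3²⁻] = α₂ × DIC = 0.04192 × 1.82 = 0.07629 mmol/kg
Ksp = 10^(−6.36) = 4.365×10^-7
Ω = [Ca²⁺][CO3²⁻]/Ksp = (8.66×10^-3)(7.629×10^-5) / 4.365×10^-7 = 1.51

Ω = 1.51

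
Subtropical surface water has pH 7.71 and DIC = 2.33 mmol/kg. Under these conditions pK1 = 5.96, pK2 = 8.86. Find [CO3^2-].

α₂ = 1 / (1 + [H⁺]/K2 + [H⁺]²/(K1K2)) = 1 / (1 + 10^+1.15 + 10^-0.60)
   = 1 / (1 + 14.125 + 0.25119) = 1/15.377 = 0.06503
[CO3²⁻] = α₂ × DIC = 0.06503 × 2.33 = 0.152 mmol/kg

[CO3²⁻] = 0.152 mmol/kg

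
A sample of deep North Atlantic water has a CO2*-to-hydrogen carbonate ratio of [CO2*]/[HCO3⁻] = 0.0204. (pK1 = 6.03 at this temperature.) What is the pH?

From K1 = [H⁺][HCO3⁻]/[CO2*]:  pH = pK1 − log₁₀([CO2*]/[HCO3⁻])
log₁₀(0.0204) = -1.690
pH = 6.03 − (-1.690) = 7.72

pH = 7.72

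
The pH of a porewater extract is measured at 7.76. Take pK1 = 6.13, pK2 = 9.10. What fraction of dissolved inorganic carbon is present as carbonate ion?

α₂ = 0.0428

α₂ = 1 / (1 + [H⁺]/K2 + [H⁺]²/(K1K2)) = 1 / (1 + 10^+1.34 + 10^-0.29)
   = 1 / (1 + 21.878 + 0.51286) = 1/23.390 = 0.04275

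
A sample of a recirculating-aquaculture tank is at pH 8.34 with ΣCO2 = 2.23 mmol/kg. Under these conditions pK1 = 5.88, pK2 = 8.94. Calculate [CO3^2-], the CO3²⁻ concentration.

[CO3²⁻] = 0.446 mmol/kg

α₂ = 1 / (1 + [H⁺]/K2 + [H⁺]²/(K1K2)) = 1 / (1 + 10^+0.60 + 10^-1.86)
   = 1 / (1 + 3.9811 + 0.013804) = 1/4.9949 = 0.2002
[CO3²⁻] = α₂ × DIC = 0.2002 × 2.23 = 0.446 mmol/kg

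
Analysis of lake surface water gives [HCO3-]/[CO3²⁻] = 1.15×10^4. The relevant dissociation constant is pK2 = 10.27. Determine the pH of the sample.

pH = 6.21

From K2 = [H⁺][CO3²⁻]/[HCO3-]:  pH = pK2 − log₁₀([HCO3-]/[CO3²⁻])
log₁₀(1.15×10^4) = +4.061
pH = 10.27 − (+4.061) = 6.21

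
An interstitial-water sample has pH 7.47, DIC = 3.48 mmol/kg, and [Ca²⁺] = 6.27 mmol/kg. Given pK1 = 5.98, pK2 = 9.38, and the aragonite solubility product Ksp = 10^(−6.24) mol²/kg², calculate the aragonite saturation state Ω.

α₂ = 1 / (1 + [H⁺]/K2 + [H⁺]²/(K1K2)) = 1 / (1 + 10^+1.91 + 10^+0.42)
   = 1 / (1 + 81.283 + 2.6303) = 1/84.913 = 0.01178
[CO3²⁻] = α₂ × DIC = 0.01178 × 3.48 = 0.04098 mmol/kg
Ksp = 10^(−6.24) = 5.754×10^-7
Ω = [Ca²⁺][CO3²⁻]/Ksp = (6.27×10^-3)(4.098×10^-5) / 5.754×10^-7 = 0.447

Ω = 0.447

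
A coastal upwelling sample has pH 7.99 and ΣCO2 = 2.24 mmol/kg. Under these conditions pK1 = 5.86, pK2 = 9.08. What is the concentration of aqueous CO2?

[CO2*] = 15.3 μmol/kg

α₀ = 1 / (1 + K1/[H⁺] + K1K2/[H⁺]²) = 1 / (1 + 10^+2.13 + 10^+1.04)
   = 1 / (1 + 134.90 + 10.965) = 1/146.86 = 0.006809
[CO2*] = α₀ × DIC = 0.006809 × 2.24 = 0.0153 mmol/kg = 15.3 μmol/kg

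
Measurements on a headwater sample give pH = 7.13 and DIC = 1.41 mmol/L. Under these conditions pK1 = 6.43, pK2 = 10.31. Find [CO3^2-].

[CO3²⁻] = 0.776 μmol/L

α₂ = 1 / (1 + [H⁺]/K2 + [H⁺]²/(K1K2)) = 1 / (1 + 10^+3.18 + 10^+2.48)
   = 1 / (1 + 1513.6 + 302.00) = 1/1816.6 = 0.0005505
[CO3²⁻] = α₂ × DIC = 0.0005505 × 1.41 = 0.000776 mmol/L = 0.776 μmol/L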